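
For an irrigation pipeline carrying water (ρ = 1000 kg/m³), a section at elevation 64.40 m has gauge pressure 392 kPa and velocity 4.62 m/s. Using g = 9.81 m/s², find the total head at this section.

h ≈ 105.45 m

Pressure head ψ = P/(ρg) = 392×1000 / (1000 × 9.81) = 39.96 m.
Velocity head = v²/(2g) = 4.62² / (2 × 9.81) = 1.088 m.
h = z + ψ + v²/(2g) = 64.40 + 39.96 + 1.088 = 105.45 m.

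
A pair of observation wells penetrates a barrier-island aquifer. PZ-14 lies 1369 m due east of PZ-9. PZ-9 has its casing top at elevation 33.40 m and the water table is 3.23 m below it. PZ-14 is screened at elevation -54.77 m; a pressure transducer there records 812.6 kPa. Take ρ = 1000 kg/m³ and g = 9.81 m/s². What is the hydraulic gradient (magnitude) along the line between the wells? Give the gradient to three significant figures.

i ≈ 0.00154

Total head at PZ-9: h = 33.40 − 3.23 = 30.17 m.
Pressure head at PZ-14: ψ = P/(ρg) = 812.6×1000 / (1000 × 9.81) = 82.83 m.
Total head at PZ-14: h = z + ψ = -54.77 + 82.83 = 28.06 m.
Head difference: h(PZ-9) − h(PZ-14) = 30.17 − 28.06 = 2.11 m.
Hydraulic gradient: i = |Δh| / L = 2.11 / 1369 = 0.00154.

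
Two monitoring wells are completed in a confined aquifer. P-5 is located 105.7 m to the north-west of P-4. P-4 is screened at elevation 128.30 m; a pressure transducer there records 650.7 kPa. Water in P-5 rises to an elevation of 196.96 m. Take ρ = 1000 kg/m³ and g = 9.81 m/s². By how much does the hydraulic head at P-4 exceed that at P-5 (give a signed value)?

Pressure head at P-4: ψ = P/(ρg) = 650.7×1000 / (1000 × 9.81) = 66.33 m.
Total head at P-4: h = z + ψ = 128.30 + 66.33 = 194.63 m.
Total head at P-5: h = 196.96 m (water level in the piezometer is the total head).
Head difference: h(P-4) − h(P-5) = 194.63 − 196.96 = -2.33 m.

Δh ≈ -2.33 m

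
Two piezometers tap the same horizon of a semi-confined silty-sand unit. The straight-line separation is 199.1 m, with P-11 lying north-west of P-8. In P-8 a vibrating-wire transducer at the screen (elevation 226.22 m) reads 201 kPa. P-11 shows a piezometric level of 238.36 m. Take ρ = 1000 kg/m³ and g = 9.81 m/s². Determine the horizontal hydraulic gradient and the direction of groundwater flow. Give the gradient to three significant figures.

i ≈ 0.0419; groundwater flows toward the north-west

Pressure head at P-8: ψ = P/(ρg) = 201×1000 / (1000 × 9.81) = 20.49 m.
Total head at P-8: h = z + ψ = 226.22 + 20.49 = 246.71 m.
Total head at P-11: h = 238.36 m (water level in the piezometer is the total head).
Head difference: h(P-8) − h(P-11) = 246.71 − 238.36 = 8.35 m.
Hydraulic gradient: i = |Δh| / L = 8.35 / 199.1 = 0.0419.
Flow is from higher to lower head: from P-8 toward P-11, i.e. toward the north-west.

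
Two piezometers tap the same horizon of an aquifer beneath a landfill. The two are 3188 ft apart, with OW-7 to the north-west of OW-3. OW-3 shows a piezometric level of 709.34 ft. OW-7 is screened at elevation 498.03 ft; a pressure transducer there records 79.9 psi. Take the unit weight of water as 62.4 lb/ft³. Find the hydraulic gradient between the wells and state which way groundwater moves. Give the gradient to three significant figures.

i ≈ 0.00845; groundwater flows toward the north-west

Total head at OW-3: h = 709.34 ft (water level in the piezometer is the total head).
Pressure head at OW-7: ψ = 144·P/γ = 144 × 79.9 / 62.4 = 184.38 ft.
Total head at OW-7: h = z + ψ = 498.03 + 184.38 = 682.41 ft.
Head difference: h(OW-3) − h(OW-7) = 709.34 − 682.41 = 26.93 ft.
Hydraulic gradient: i = |Δh| / L = 26.93 / 3188 = 0.00845.
Flow is from higher to lower head: from OW-3 toward OW-7, i.e. toward the north-west.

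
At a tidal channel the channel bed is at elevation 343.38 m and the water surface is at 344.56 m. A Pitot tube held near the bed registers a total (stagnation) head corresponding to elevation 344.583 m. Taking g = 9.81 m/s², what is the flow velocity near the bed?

v ≈ 0.672 m/s

Near the bed, under hydrostatic conditions, the piezometric head (z + ψ) equals the free-surface elevation, 344.56 m.
Velocity head = total − piezometric = 344.583 − 344.56 = 0.023 m.
v = √(2g·h_v) = √(2 × 9.81 × 0.023) = 0.672 m/s.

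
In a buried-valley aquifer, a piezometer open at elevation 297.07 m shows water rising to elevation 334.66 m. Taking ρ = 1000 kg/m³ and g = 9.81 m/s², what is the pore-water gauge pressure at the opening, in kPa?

Pressure head ψ = h − z = 334.66 − 297.07 = 37.59 m.
P = ρgψ = 1000 × 9.81 × 37.59 = 368758 Pa ≈ 369 kPa.

P ≈ 369 kPa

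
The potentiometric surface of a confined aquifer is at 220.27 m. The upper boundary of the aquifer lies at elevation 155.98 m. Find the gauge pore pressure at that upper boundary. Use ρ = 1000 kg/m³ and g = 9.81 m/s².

P ≈ 631 kPa

Pressure head at the aquifer top: ψ = h − z = 220.27 − 155.98 = 64.29 m.
P = ρgψ = 1000 × 9.81 × 64.29 = 630685 Pa ≈ 631 kPa.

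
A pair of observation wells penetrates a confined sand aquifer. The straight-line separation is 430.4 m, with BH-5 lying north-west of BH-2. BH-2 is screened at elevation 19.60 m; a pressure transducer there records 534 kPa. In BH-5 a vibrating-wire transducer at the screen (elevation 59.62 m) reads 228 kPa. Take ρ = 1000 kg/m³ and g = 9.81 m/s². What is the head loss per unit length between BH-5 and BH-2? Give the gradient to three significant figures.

i ≈ 0.0205 m/m

Pressure head at BH-2: ψ = P/(ρg) = 534×1000 / (1000 × 9.81) = 54.43 m.
Total head at BH-2: h = z + ψ = 19.60 + 54.43 = 74.03 m.
Pressure head at BH-5: ψ = P/(ρg) = 228×1000 / (1000 × 9.81) = 23.24 m.
Total head at BH-5: h = z + ψ = 59.62 + 23.24 = 82.86 m.
Head difference: h(BH-2) − h(BH-5) = 74.03 − 82.86 = -8.83 m.
Hydraulic gradient: i = |Δh| / L = 8.83 / 430.4 = 0.0205.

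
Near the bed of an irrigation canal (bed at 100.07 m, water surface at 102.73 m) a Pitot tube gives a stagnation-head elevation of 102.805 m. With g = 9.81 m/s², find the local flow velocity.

v ≈ 1.21 m/s

Near the bed, under hydrostatic conditions, the piezometric head (z + ψ) equals the free-surface elevation, 102.73 m.
Velocity head = total − piezometric = 102.805 − 102.73 = 0.075 m.
v = √(2g·h_v) = √(2 × 9.81 × 0.075) = 1.21 m/s.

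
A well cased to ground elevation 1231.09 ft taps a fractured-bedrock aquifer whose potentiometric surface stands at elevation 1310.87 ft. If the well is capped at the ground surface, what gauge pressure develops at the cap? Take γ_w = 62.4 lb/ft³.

P ≈ 34.6 psi

Head above the cap: Δh = 1310.87 − 1231.09 = 79.78 ft.
P = γΔh/144 = 62.4 × 79.78 / 144 = 34.6 psi.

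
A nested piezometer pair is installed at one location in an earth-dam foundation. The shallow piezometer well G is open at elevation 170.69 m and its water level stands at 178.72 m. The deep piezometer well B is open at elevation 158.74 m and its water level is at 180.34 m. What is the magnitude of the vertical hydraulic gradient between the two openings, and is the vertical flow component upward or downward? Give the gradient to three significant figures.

Total head at well G: h = 178.72 m (water level in the standpipe).
Total head at well B: h = 180.34 m.
Δh = h(well G) − h(well B) = 178.72 − 180.34 = -1.62 m.
Vertical separation Δz = 170.69 − 158.74 = 11.95 m.
|i_v| = |Δh| / Δz = 1.62 / 11.95 = 0.136.
Head is higher in the deep piezometer, so vertical flow is upward (discharge condition).

|i_v| ≈ 0.136; vertical flow is upward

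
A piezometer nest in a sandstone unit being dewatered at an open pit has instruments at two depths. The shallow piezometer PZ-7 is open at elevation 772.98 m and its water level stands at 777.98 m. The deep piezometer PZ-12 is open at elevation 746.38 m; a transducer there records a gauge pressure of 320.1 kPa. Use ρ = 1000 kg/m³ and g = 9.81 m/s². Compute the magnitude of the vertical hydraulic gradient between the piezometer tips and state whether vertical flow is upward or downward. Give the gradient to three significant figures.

Total head at PZ-7: h = 777.98 m (water level in the standpipe).
Pressure head at PZ-12: ψ = P/(ρg) = 320.1×1000 / (1000 × 9.81) = 32.63 m.
Total head at PZ-12: h = z + ψ = 746.38 + 32.63 = 779.01 m.
Δh = h(PZ-7) − h(PZ-12) = 777.98 − 779.01 = -1.03 m.
Vertical separation Δz = 772.98 − 746.38 = 26.60 m.
|i_v| = |Δh| / Δz = 1.03 / 26.60 = 0.0387.
Head is higher in the deep piezometer, so vertical flow is upward (discharge condition).

|i_v| ≈ 0.0387; vertical flow is upward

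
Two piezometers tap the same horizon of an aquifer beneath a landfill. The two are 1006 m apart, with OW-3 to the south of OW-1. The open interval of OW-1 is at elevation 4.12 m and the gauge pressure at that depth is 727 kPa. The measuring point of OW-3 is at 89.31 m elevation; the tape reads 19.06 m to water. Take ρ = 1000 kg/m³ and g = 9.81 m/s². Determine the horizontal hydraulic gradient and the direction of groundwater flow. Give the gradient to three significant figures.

Pressure head at OW-1: ψ = P/(ρg) = 727×1000 / (1000 × 9.81) = 74.11 m.
Total head at OW-1: h = z + ψ = 4.12 + 74.11 = 78.23 m.
Total head at OW-3: h = 89.31 − 19.06 = 70.25 m.
Head difference: h(OW-1) − h(OW-3) = 78.23 − 70.25 = 7.98 m.
Hydraulic gradient: i = |Δh| / L = 7.98 / 1006 = 0.00793.
Flow is from higher to lower head: from OW-1 toward OW-3, i.e. toward the south.

i ≈ 0.00793; groundwater flows toward the south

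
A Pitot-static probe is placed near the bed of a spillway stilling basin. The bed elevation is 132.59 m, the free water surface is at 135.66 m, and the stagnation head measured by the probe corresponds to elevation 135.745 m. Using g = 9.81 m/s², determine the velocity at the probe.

Near the bed, under hydrostatic conditions, the piezometric head (z + ψ) equals the free-surface elevation, 135.66 m.
Velocity head = total − piezometric = 135.745 − 135.66 = 0.085 m.
v = √(2g·h_v) = √(2 × 9.81 × 0.085) = 1.29 m/s.

v ≈ 1.29 m/s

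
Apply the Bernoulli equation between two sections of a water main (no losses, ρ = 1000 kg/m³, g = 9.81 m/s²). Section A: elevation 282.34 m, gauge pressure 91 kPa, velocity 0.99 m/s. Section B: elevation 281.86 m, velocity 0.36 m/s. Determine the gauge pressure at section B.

P₂ ≈ 96.1 kPa

Pressure head at A: ψ₁ = P₁/(ρg) = 91×1000 / (1000 × 9.81) = 9.28 m.
Velocity heads: v₁²/2g = 0.99²/19.62 = 0.050 m; v₂²/2g = 0.36²/19.62 = 0.007 m.
Total head H = z₁ + ψ₁ + v₁²/2g = 282.34 + 9.28 + 0.050 = 291.67 m.
ψ₂ = H − z₂ − v₂²/2g = 291.67 − 281.86 − 0.007 = 9.80 m.
P₂ = ρgψ₂ = 1000 × 9.81 × 9.80 ≈ 96.1 kPa.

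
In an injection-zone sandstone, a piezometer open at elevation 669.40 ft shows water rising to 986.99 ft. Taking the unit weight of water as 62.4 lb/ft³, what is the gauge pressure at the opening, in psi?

Pressure head ψ = h − z = 986.99 − 669.40 = 317.59 ft.
P = γ·ψ / 144 = 62.4 × 317.59 / 144 = 138 psi.

P ≈ 138 psi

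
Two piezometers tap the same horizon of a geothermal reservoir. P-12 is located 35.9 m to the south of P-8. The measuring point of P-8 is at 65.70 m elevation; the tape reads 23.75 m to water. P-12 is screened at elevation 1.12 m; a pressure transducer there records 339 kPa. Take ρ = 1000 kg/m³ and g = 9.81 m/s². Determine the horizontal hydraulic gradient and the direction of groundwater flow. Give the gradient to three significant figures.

Total head at P-8: h = 65.70 − 23.75 = 41.95 m.
Pressure head at P-12: ψ = P/(ρg) = 339×1000 / (1000 × 9.81) = 34.56 m.
Total head at P-12: h = z + ψ = 1.12 + 34.56 = 35.68 m.
Head difference: h(P-8) − h(P-12) = 41.95 − 35.68 = 6.27 m.
Hydraulic gradient: i = |Δh| / L = 6.27 / 35.9 = 0.175.
Flow is from higher to lower head: from P-8 toward P-12, i.e. toward the south.

i ≈ 0.175; groundwater flows toward the south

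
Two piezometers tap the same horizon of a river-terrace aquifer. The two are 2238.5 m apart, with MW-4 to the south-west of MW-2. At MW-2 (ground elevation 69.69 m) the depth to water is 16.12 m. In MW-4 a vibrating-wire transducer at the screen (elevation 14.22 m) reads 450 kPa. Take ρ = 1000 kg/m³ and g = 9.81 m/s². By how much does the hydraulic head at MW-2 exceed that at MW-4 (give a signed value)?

Δh ≈ -6.52 m

Total head at MW-2: h = 69.69 − 16.12 = 53.57 m.
Pressure head at MW-4: ψ = P/(ρg) = 450×1000 / (1000 × 9.81) = 45.87 m.
Total head at MW-4: h = z + ψ = 14.22 + 45.87 = 60.09 m.
Head difference: h(MW-2) − h(MW-4) = 53.57 − 60.09 = -6.52 m.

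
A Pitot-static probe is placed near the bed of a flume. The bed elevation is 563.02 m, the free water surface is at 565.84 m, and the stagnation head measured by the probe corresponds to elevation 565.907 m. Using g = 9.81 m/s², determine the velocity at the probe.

v ≈ 1.15 m/s

Near the bed, under hydrostatic conditions, the piezometric head (z + ψ) equals the free-surface elevation, 565.84 m.
Velocity head = total − piezometric = 565.907 − 565.84 = 0.067 m.
v = √(2g·h_v) = √(2 × 9.81 × 0.067) = 1.15 m/s.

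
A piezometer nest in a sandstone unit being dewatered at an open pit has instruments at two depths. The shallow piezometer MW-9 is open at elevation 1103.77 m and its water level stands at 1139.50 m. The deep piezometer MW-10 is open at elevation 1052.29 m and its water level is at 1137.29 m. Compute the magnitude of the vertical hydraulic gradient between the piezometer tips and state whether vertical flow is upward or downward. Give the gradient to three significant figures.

|i_v| ≈ 0.0429; vertical flow is downward

Total head at MW-9: h = 1139.50 m (water level in the standpipe).
Total head at MW-10: h = 1137.29 m.
Δh = h(MW-9) − h(MW-10) = 1139.50 − 1137.29 = 2.21 m.
Vertical separation Δz = 1103.77 − 1052.29 = 51.48 m.
|i_v| = |Δh| / Δz = 2.21 / 51.48 = 0.0429.
Head is higher in the shallow piezometer, so vertical flow is downward (recharge condition).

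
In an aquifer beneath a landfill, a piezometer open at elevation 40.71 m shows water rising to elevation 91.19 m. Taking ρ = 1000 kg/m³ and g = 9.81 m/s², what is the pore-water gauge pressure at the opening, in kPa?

Pressure head ψ = h − z = 91.19 − 40.71 = 50.48 m.
P = ρgψ = 1000 × 9.81 × 50.48 = 495209 Pa ≈ 495 kPa.

P ≈ 495 kPa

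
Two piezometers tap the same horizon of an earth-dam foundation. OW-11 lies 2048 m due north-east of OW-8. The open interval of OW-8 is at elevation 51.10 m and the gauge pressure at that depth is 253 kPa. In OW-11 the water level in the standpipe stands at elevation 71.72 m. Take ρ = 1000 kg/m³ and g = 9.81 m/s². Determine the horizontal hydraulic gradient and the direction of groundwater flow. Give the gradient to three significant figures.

i ≈ 0.00252; groundwater flows toward the north-east

Pressure head at OW-8: ψ = P/(ρg) = 253×1000 / (1000 × 9.81) = 25.79 m.
Total head at OW-8: h = z + ψ = 51.10 + 25.79 = 76.89 m.
Total head at OW-11: h = 71.72 m (water level in the piezometer is the total head).
Head difference: h(OW-8) − h(OW-11) = 76.89 − 71.72 = 5.17 m.
Hydraulic gradient: i = |Δh| / L = 5.17 / 2048 = 0.00252.
Flow is from higher to lower head: from OW-8 toward OW-11, i.e. toward the north-east.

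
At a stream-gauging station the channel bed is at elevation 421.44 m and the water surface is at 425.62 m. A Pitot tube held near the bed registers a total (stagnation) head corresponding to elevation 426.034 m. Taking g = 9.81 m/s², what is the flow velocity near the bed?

Near the bed, under hydrostatic conditions, the piezometric head (z + ψ) equals the free-surface elevation, 425.62 m.
Velocity head = total − piezometric = 426.034 − 425.62 = 0.414 m.
v = √(2g·h_v) = √(2 × 9.81 × 0.414) = 2.85 m/s.

v ≈ 2.85 m/s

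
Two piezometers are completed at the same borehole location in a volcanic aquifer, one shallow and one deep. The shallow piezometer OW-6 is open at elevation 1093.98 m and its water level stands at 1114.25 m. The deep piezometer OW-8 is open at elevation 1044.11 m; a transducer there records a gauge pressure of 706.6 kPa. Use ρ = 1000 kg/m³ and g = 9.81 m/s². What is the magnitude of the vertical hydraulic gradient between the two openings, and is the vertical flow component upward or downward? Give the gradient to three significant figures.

Total head at OW-6: h = 1114.25 m (water level in the standpipe).
Pressure head at OW-8: ψ = P/(ρg) = 706.6×1000 / (1000 × 9.81) = 72.03 m.
Total head at OW-8: h = z + ψ = 1044.11 + 72.03 = 1116.14 m.
Δh = h(OW-6) − h(OW-8) = 1114.25 − 1116.14 = -1.89 m.
Vertical separation Δz = 1093.98 − 1044.11 = 49.87 m.
|i_v| = |Δh| / Δz = 1.89 / 49.87 = 0.0379.
Head is higher in the deep piezometer, so vertical flow is upward (discharge condition).

|i_v| ≈ 0.0379; vertical flow is upward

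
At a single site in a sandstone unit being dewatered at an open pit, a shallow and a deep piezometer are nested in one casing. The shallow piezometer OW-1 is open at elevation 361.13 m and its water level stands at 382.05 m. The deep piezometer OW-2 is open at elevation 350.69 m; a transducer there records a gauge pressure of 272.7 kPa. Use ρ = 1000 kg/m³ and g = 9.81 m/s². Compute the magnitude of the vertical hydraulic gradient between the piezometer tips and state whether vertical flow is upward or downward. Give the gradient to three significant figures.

|i_v| ≈ 0.341; vertical flow is downward

Total head at OW-1: h = 382.05 m (water level in the standpipe).
Pressure head at OW-2: ψ = P/(ρg) = 272.7×1000 / (1000 × 9.81) = 27.80 m.
Total head at OW-2: h = z + ψ = 350.69 + 27.80 = 378.49 m.
Δh = h(OW-1) − h(OW-2) = 382.05 − 378.49 = 3.56 m.
Vertical separation Δz = 361.13 − 350.69 = 10.44 m.
|i_v| = |Δh| / Δz = 3.56 / 10.44 = 0.341.
Head is higher in the shallow piezometer, so vertical flow is downward (recharge condition).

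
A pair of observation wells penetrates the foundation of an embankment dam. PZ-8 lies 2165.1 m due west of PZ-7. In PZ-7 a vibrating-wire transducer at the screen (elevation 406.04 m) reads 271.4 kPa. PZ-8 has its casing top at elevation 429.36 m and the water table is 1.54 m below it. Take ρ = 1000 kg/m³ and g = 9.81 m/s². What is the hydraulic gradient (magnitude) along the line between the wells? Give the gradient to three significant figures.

Pressure head at PZ-7: ψ = P/(ρg) = 271.4×1000 / (1000 × 9.81) = 27.67 m.
Total head at PZ-7: h = z + ψ = 406.04 + 27.67 = 433.71 m.
Total head at PZ-8: h = 429.36 − 1.54 = 427.82 m.
Head difference: h(PZ-7) − h(PZ-8) = 433.71 − 427.82 = 5.89 m.
Hydraulic gradient: i = |Δh| / L = 5.89 / 2165.1 = 0.00272.

i ≈ 0.00272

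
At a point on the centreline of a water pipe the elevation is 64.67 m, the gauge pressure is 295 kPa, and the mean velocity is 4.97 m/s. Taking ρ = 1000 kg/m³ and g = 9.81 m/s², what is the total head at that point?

h ≈ 96.00 m

Pressure head ψ = P/(ρg) = 295×1000 / (1000 × 9.81) = 30.07 m.
Velocity head = v²/(2g) = 4.97² / (2 × 9.81) = 1.259 m.
h = z + ψ + v²/(2g) = 64.67 + 30.07 + 1.259 = 96.00 m.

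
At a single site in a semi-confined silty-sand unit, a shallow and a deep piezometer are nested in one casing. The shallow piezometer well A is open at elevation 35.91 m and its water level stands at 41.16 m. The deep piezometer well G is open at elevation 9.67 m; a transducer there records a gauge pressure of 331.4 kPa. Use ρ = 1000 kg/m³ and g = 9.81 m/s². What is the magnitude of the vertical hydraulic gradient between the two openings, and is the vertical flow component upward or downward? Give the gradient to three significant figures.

|i_v| ≈ 0.0873; vertical flow is upward

Total head at well A: h = 41.16 m (water level in the standpipe).
Pressure head at well G: ψ = P/(ρg) = 331.4×1000 / (1000 × 9.81) = 33.78 m.
Total head at well G: h = z + ψ = 9.67 + 33.78 = 43.45 m.
Δh = h(well A) − h(well G) = 41.16 − 43.45 = -2.29 m.
Vertical separation Δz = 35.91 − 9.67 = 26.24 m.
|i_v| = |Δh| / Δz = 2.29 / 26.24 = 0.0873.
Head is higher in the deep piezometer, so vertical flow is upward (discharge condition).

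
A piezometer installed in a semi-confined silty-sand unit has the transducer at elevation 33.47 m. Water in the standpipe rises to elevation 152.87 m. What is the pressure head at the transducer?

Total head h = 152.87 m (the water-surface elevation in the piezometer).
Pressure head ψ = h − z = 152.87 − 33.47 = 119.40 m.

ψ ≈ 119.40 m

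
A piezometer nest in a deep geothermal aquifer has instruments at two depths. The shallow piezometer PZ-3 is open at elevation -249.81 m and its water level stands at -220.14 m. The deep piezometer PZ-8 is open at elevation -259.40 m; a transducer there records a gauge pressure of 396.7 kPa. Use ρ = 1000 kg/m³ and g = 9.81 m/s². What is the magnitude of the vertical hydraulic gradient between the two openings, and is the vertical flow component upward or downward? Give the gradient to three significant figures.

|i_v| ≈ 0.123; vertical flow is upward

Total head at PZ-3: h = -220.14 m (water level in the standpipe).
Pressure head at PZ-8: ψ = P/(ρg) = 396.7×1000 / (1000 × 9.81) = 40.44 m.
Total head at PZ-8: h = z + ψ = -259.40 + 40.44 = -218.96 m.
Δh = h(PZ-3) − h(PZ-8) = -220.14 − (-218.96) = -1.18 m.
Vertical separation Δz = -249.81 − (-259.40) = 9.59 m.
|i_v| = |Δh| / Δz = 1.18 / 9.59 = 0.123.
Head is higher in the deep piezometer, so vertical flow is upward (discharge condition).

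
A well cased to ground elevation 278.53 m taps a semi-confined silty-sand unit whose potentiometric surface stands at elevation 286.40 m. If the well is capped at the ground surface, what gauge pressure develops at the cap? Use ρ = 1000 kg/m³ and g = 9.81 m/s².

Head above the cap: Δh = 286.40 − 278.53 = 7.87 m.
P = ρgΔh = 1000 × 9.81 × 7.87 = 77205 Pa ≈ 77.2 kPa.

P ≈ 77.2 kPa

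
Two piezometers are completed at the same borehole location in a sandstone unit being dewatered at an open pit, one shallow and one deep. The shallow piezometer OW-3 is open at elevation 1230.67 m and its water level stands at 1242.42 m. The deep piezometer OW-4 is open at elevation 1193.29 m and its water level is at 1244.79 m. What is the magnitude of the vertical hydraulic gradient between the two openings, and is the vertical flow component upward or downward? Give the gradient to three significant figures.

Total head at OW-3: h = 1242.42 m (water level in the standpipe).
Total head at OW-4: h = 1244.79 m.
Δh = h(OW-3) − h(OW-4) = 1242.42 − 1244.79 = -2.37 m.
Vertical separation Δz = 1230.67 − 1193.29 = 37.38 m.
|i_v| = |Δh| / Δz = 2.37 / 37.38 = 0.0634.
Head is higher in the deep piezometer, so vertical flow is upward (discharge condition).

|i_v| ≈ 0.0634; vertical flow is upward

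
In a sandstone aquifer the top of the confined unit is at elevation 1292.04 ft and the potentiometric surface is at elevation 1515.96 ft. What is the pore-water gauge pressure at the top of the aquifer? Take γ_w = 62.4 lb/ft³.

P ≈ 97.0 psi

Pressure head at the aquifer top: ψ = h − z = 1515.96 − 1292.04 = 223.92 ft.
P = γψ/144 = 62.4 × 223.92 / 144 = 97.0 psi.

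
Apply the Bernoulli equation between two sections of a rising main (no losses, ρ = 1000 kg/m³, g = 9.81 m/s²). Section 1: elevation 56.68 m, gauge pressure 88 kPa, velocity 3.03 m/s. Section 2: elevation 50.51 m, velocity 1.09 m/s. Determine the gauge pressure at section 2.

P₂ ≈ 153 kPa

Pressure head at 1: ψ₁ = P₁/(ρg) = 88×1000 / (1000 × 9.81) = 8.97 m.
Velocity heads: v₁²/2g = 3.03²/19.62 = 0.468 m; v₂²/2g = 1.09²/19.62 = 0.061 m.
Total head H = z₁ + ψ₁ + v₁²/2g = 56.68 + 8.97 + 0.468 = 66.12 m.
ψ₂ = H − z₂ − v₂²/2g = 66.12 − 50.51 − 0.061 = 15.55 m.
P₂ = ρgψ₂ = 1000 × 9.81 × 15.55 ≈ 153 kPa.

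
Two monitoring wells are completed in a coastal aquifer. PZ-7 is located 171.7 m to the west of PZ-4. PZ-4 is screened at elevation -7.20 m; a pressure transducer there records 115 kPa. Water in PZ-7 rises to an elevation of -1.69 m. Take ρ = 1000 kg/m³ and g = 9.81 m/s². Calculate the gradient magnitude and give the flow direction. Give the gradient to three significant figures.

Pressure head at PZ-4: ψ = P/(ρg) = 115×1000 / (1000 × 9.81) = 11.72 m.
Total head at PZ-4: h = z + ψ = -7.20 + 11.72 = 4.52 m.
Total head at PZ-7: h = -1.69 m (water level in the piezometer is the total head).
Head difference: h(PZ-4) − h(PZ-7) = 4.52 − (-1.69) = 6.21 m.
Hydraulic gradient: i = |Δh| / L = 6.21 / 171.7 = 0.0362.
Flow is from higher to lower head: from PZ-4 toward PZ-7, i.e. toward the west.

i ≈ 0.0362; groundwater flows toward the west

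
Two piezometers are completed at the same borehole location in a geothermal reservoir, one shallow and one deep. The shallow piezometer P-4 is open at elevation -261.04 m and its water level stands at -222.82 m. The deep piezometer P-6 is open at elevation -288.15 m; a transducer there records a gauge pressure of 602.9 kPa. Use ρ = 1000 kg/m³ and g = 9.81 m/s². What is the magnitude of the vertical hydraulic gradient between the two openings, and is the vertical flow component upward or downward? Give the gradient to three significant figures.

Total head at P-4: h = -222.82 m (water level in the standpipe).
Pressure head at P-6: ψ = P/(ρg) = 602.9×1000 / (1000 × 9.81) = 61.46 m.
Total head at P-6: h = z + ψ = -288.15 + 61.46 = -226.69 m.
Δh = h(P-4) − h(P-6) = -222.82 − (-226.69) = 3.87 m.
Vertical separation Δz = -261.04 − (-288.15) = 27.11 m.
|i_v| = |Δh| / Δz = 3.87 / 27.11 = 0.143.
Head is higher in the shallow piezometer, so vertical flow is downward (recharge condition).

|i_v| ≈ 0.143; vertical flow is downward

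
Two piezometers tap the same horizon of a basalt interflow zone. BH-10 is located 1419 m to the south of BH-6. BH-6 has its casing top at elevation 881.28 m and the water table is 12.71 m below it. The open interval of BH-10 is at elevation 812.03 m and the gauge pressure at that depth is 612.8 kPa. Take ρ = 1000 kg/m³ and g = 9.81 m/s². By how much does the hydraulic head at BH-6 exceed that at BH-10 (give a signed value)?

Δh ≈ -5.93 m

Total head at BH-6: h = 881.28 − 12.71 = 868.57 m.
Pressure head at BH-10: ψ = P/(ρg) = 612.8×1000 / (1000 × 9.81) = 62.47 m.
Total head at BH-10: h = z + ψ = 812.03 + 62.47 = 874.50 m.
Head difference: h(BH-6) − h(BH-10) = 868.57 − 874.50 = -5.93 m.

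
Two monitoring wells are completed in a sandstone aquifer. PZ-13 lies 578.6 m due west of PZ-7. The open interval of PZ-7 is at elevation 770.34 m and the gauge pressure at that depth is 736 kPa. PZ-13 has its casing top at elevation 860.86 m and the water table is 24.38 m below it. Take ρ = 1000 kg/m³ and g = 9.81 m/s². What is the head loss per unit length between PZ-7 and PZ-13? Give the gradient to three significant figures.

i ≈ 0.0154 m/m

Pressure head at PZ-7: ψ = P/(ρg) = 736×1000 / (1000 × 9.81) = 75.03 m.
Total head at PZ-7: h = z + ψ = 770.34 + 75.03 = 845.37 m.
Total head at PZ-13: h = 860.86 − 24.38 = 836.48 m.
Head difference: h(PZ-7) − h(PZ-13) = 845.37 − 836.48 = 8.89 m.
Hydraulic gradient: i = |Δh| / L = 8.89 / 578.6 = 0.0154.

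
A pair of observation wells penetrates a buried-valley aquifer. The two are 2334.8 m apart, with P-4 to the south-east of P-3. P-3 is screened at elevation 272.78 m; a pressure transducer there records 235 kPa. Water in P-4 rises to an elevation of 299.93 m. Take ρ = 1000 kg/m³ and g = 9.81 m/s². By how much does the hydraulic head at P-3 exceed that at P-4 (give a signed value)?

Δh ≈ -3.19 m

Pressure head at P-3: ψ = P/(ρg) = 235×1000 / (1000 × 9.81) = 23.96 m.
Total head at P-3: h = z + ψ = 272.78 + 23.96 = 296.74 m.
Total head at P-4: h = 299.93 m (water level in the piezometer is the total head).
Head difference: h(P-3) − h(P-4) = 296.74 − 299.93 = -3.19 m.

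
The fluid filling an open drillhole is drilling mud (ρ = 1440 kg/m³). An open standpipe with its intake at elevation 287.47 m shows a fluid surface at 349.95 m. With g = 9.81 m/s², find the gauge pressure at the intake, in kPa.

P ≈ 883 kPa

Pressure head ψ = h − z = 349.95 − 287.47 = 62.48 m.
P = ρgψ = 1440 × 9.81 × 62.48 = 882617 Pa ≈ 883 kPa.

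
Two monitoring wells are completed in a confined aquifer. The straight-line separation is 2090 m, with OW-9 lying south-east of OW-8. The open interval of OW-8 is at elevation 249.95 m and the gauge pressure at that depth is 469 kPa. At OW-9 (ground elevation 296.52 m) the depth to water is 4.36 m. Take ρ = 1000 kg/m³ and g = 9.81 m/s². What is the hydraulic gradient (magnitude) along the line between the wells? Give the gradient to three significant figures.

Pressure head at OW-8: ψ = P/(ρg) = 469×1000 / (1000 × 9.81) = 47.81 m.
Total head at OW-8: h = z + ψ = 249.95 + 47.81 = 297.76 m.
Total head at OW-9: h = 296.52 − 4.36 = 292.16 m.
Head difference: h(OW-8) − h(OW-9) = 297.76 − 292.16 = 5.60 m.
Hydraulic gradient: i = |Δh| / L = 5.60 / 2090 = 0.00268.

i ≈ 0.00268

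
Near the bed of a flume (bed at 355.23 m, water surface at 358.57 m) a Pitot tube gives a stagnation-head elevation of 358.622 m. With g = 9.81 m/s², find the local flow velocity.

Near the bed, under hydrostatic conditions, the piezometric head (z + ψ) equals the free-surface elevation, 358.57 m.
Velocity head = total − piezometric = 358.622 − 358.57 = 0.052 m.
v = √(2g·h_v) = √(2 × 9.81 × 0.052) = 1.01 m/s.

v ≈ 1.01 m/s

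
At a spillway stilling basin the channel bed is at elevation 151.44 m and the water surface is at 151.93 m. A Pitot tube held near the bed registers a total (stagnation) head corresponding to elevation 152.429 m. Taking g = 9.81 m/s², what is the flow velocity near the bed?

v ≈ 3.13 m/s

Near the bed, under hydrostatic conditions, the piezometric head (z + ψ) equals the free-surface elevation, 151.93 m.
Velocity head = total − piezometric = 152.429 − 151.93 = 0.499 m.
v = √(2g·h_v) = √(2 × 9.81 × 0.499) = 3.13 m/s.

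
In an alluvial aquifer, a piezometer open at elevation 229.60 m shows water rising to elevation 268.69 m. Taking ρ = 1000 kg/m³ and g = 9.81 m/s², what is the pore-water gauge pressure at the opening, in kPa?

P ≈ 383 kPa

Pressure head ψ = h − z = 268.69 − 229.60 = 39.09 m.
P = ρgψ = 1000 × 9.81 × 39.09 = 383473 Pa ≈ 383 kPa.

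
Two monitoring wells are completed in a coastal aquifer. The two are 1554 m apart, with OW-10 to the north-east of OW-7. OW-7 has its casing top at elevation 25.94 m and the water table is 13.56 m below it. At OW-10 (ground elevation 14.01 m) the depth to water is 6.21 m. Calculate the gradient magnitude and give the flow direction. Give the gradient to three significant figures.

Total head at OW-7: h = 25.94 − 13.56 = 12.38 m.
Total head at OW-10: h = 14.01 − 6.21 = 7.80 m.
Head difference: h(OW-7) − h(OW-10) = 12.38 − 7.80 = 4.58 m.
Hydraulic gradient: i = |Δh| / L = 4.58 / 1554 = 0.00295.
Flow is from higher to lower head: from OW-7 toward OW-10, i.e. toward the north-east.

i ≈ 0.00295; groundwater flows toward the north-east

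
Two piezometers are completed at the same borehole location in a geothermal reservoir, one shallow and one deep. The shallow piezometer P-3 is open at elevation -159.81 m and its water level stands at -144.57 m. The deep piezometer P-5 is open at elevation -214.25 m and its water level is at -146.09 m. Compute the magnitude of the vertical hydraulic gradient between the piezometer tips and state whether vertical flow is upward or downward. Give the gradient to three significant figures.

Total head at P-3: h = -144.57 m (water level in the standpipe).
Total head at P-5: h = -146.09 m.
Δh = h(P-3) − h(P-5) = -144.57 − (-146.09) = 1.52 m.
Vertical separation Δz = -159.81 − (-214.25) = 54.44 m.
|i_v| = |Δh| / Δz = 1.52 / 54.44 = 0.0279.
Head is higher in the shallow piezometer, so vertical flow is downward (recharge condition).

|i_v| ≈ 0.0279; vertical flow is downward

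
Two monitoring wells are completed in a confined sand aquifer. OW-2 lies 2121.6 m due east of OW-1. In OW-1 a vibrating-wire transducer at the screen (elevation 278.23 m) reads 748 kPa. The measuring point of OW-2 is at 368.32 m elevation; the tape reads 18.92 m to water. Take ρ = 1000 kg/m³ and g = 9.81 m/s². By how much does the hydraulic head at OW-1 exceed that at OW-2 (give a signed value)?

Δh ≈ 5.08 m

Pressure head at OW-1: ψ = P/(ρg) = 748×1000 / (1000 × 9.81) = 76.25 m.
Total head at OW-1: h = z + ψ = 278.23 + 76.25 = 354.48 m.
Total head at OW-2: h = 368.32 − 18.92 = 349.40 m.
Head difference: h(OW-1) − h(OW-2) = 354.48 − 349.40 = 5.08 m.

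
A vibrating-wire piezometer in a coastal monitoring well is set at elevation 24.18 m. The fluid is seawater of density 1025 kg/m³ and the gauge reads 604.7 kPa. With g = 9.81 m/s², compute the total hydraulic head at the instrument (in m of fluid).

h ≈ 84.32 m

ψ = P/(ρg) = 604.7×1000 / (1025 × 9.81) = 60.14 m.
h = z + ψ = 24.18 + 60.14 = 84.32 m.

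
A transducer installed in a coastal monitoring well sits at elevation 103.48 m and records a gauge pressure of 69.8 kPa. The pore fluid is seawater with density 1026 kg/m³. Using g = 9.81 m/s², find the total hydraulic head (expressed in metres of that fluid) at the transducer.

h ≈ 110.41 m

ψ = P/(ρg) = 69.8×1000 / (1026 × 9.81) = 6.93 m.
h = z + ψ = 103.48 + 6.93 = 110.41 m.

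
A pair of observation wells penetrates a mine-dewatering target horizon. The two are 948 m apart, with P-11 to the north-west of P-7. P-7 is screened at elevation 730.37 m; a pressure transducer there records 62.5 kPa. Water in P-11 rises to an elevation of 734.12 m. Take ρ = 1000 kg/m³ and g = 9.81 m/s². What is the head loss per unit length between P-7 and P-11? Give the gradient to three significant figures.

Pressure head at P-7: ψ = P/(ρg) = 62.5×1000 / (1000 × 9.81) = 6.37 m.
Total head at P-7: h = z + ψ = 730.37 + 6.37 = 736.74 m.
Total head at P-11: h = 734.12 m (water level in the piezometer is the total head).
Head difference: h(P-7) − h(P-11) = 736.74 − 734.12 = 2.62 m.
Hydraulic gradient: i = |Δh| / L = 2.62 / 948 = 0.00276.

i ≈ 0.00276 m/m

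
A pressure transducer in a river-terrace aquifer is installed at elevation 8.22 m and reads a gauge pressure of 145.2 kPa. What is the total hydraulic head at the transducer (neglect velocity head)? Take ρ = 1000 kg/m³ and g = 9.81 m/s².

h ≈ 23.02 m

ψ = P/(ρg) = 145.2×1000 / (1000 × 9.81) = 14.80 m.
h = z + ψ = 8.22 + 14.80 = 23.02 m.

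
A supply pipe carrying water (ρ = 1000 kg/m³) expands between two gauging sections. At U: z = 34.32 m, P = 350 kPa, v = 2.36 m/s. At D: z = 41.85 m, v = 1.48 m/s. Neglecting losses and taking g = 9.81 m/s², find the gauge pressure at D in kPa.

Pressure head at U: ψ₁ = P₁/(ρg) = 350×1000 / (1000 × 9.81) = 35.68 m.
Velocity heads: v₁²/2g = 2.36²/19.62 = 0.284 m; v₂²/2g = 1.48²/19.62 = 0.112 m.
Total head H = z₁ + ψ₁ + v₁²/2g = 34.32 + 35.68 + 0.284 = 70.28 m.
ψ₂ = H − z₂ − v₂²/2g = 70.28 − 41.85 − 0.112 = 28.32 m.
P₂ = ρgψ₂ = 1000 × 9.81 × 28.32 ≈ 278 kPa.

P₂ ≈ 278 kPa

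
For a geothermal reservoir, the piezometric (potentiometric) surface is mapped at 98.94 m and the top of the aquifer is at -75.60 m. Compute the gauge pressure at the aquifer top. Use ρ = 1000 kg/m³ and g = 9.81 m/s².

P ≈ 1710 kPa

Pressure head at the aquifer top: ψ = h − z = 98.94 − (-75.60) = 174.54 m.
P = ρgψ = 1000 × 9.81 × 174.54 = 1712237 Pa ≈ 1710 kPa.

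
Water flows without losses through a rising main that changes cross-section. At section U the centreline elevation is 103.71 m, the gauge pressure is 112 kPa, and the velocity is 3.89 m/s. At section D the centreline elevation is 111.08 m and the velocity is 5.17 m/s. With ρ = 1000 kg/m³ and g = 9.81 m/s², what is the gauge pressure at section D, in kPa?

P₂ ≈ 33.9 kPa

Pressure head at U: ψ₁ = P₁/(ρg) = 112×1000 / (1000 × 9.81) = 11.42 m.
Velocity heads: v₁²/2g = 3.89²/19.62 = 0.771 m; v₂²/2g = 5.17²/19.62 = 1.362 m.
Total head H = z₁ + ψ₁ + v₁²/2g = 103.71 + 11.42 + 0.771 = 115.90 m.
ψ₂ = H − z₂ − v₂²/2g = 115.90 − 111.08 − 1.362 = 3.46 m.
P₂ = ρgψ₂ = 1000 × 9.81 × 3.46 ≈ 33.9 kPa.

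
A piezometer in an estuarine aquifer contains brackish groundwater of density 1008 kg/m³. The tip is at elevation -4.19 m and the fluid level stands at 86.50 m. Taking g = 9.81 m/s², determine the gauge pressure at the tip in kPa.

Pressure head ψ = h − z = 86.50 − (-4.19) = 90.69 m.
P = ρgψ = 1008 × 9.81 × 90.69 = 896786 Pa ≈ 897 kPa.

P ≈ 897 kPa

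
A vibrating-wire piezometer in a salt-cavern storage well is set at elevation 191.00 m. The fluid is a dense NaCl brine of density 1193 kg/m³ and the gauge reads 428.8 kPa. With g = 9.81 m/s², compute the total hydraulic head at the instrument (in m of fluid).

h ≈ 227.64 m

ψ = P/(ρg) = 428.8×1000 / (1193 × 9.81) = 36.64 m.
h = z + ψ = 191.00 + 36.64 = 227.64 m.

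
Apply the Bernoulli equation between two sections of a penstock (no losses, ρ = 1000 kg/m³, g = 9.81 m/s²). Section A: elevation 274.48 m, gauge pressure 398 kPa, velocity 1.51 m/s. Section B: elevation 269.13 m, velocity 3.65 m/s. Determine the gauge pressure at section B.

Pressure head at A: ψ₁ = P₁/(ρg) = 398×1000 / (1000 × 9.81) = 40.57 m.
Velocity heads: v₁²/2g = 1.51²/19.62 = 0.116 m; v₂²/2g = 3.65²/19.62 = 0.679 m.
Total head H = z₁ + ψ₁ + v₁²/2g = 274.48 + 40.57 + 0.116 = 315.17 m.
ψ₂ = H − z₂ − v₂²/2g = 315.17 − 269.13 − 0.679 = 45.36 m.
P₂ = ρgψ₂ = 1000 × 9.81 × 45.36 ≈ 445 kPa.

P₂ ≈ 445 kPa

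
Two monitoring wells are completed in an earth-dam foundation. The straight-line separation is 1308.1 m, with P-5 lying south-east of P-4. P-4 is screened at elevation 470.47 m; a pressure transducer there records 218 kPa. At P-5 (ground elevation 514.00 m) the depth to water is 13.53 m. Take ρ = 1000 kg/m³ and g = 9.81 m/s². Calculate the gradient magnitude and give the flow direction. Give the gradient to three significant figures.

i ≈ 0.00595; groundwater flows toward the north-west

Pressure head at P-4: ψ = P/(ρg) = 218×1000 / (1000 × 9.81) = 22.22 m.
Total head at P-4: h = z + ψ = 470.47 + 22.22 = 492.69 m.
Total head at P-5: h = 514.00 − 13.53 = 500.47 m.
Head difference: h(P-4) − h(P-5) = 492.69 − 500.47 = -7.78 m.
Hydraulic gradient: i = |Δh| / L = 7.78 / 1308.1 = 0.00595.
Flow is from higher to lower head: from P-5 toward P-4, i.e. toward the north-west.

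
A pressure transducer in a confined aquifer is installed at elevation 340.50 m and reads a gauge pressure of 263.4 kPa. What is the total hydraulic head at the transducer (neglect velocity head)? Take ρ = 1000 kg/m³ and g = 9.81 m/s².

h ≈ 367.35 m

ψ = P/(ρg) = 263.4×1000 / (1000 × 9.81) = 26.85 m.
h = z + ψ = 340.50 + 26.85 = 367.35 m.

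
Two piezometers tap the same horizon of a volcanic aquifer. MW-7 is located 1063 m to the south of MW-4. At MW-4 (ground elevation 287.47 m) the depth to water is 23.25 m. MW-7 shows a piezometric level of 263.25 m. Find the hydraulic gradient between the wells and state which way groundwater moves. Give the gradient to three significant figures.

i ≈ 0.000913; groundwater flows toward the south

Total head at MW-4: h = 287.47 − 23.25 = 264.22 m.
Total head at MW-7: h = 263.25 m (water level in the piezometer is the total head).
Head difference: h(MW-4) − h(MW-7) = 264.22 − 263.25 = 0.97 m.
Hydraulic gradient: i = |Δh| / L = 0.97 / 1063 = 0.000913.
Flow is from higher to lower head: from MW-4 toward MW-7, i.e. toward the south.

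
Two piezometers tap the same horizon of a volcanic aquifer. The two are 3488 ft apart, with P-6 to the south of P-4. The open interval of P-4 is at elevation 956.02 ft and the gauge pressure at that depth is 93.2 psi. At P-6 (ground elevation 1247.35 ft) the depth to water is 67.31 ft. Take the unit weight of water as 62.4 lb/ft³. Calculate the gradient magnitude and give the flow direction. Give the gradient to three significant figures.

i ≈ 0.00256; groundwater flows toward the north

Pressure head at P-4: ψ = 144·P/γ = 144 × 93.2 / 62.4 = 215.08 ft.
Total head at P-4: h = z + ψ = 956.02 + 215.08 = 1171.10 ft.
Total head at P-6: h = 1247.35 − 67.31 = 1180.04 ft.
Head difference: h(P-4) − h(P-6) = 1171.10 − 1180.04 = -8.94 ft.
Hydraulic gradient: i = |Δh| / L = 8.94 / 3488 = 0.00256.
Flow is from higher to lower head: from P-6 toward P-4, i.e. toward the north.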